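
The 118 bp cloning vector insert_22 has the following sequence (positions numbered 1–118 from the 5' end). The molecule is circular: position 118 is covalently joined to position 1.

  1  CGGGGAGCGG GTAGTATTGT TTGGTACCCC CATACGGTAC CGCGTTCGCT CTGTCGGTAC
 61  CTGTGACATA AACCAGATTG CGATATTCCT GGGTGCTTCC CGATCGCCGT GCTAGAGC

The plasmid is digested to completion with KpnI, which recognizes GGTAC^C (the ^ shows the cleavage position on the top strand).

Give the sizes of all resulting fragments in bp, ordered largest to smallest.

KpnI sites (GGTACC) start at positions 23, 36, 56.
KpnI cuts after base 5 of each site (before the last base), so after positions 27, 40, 60.
Circular molecule, 3 cuts → 3 fragments:
  28–40 → 13 bp
  41–60 → 20 bp
  61–118 then 1–27 → 58 + 27 = 85 bp
Sorted largest to smallest: 85, 20, 13 bp.

85, 20, 13 bp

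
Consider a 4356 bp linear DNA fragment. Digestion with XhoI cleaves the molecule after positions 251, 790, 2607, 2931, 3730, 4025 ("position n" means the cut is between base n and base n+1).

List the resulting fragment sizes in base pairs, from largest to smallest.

1817, 799, 539, 331, 324, 295, 251 bp

Linear molecule, 6 cuts → 7 fragments:
  251 − 0 = 251 bp
  790 − 251 = 539 bp
  2607 − 790 = 1817 bp
  2931 − 2607 = 324 bp
  3730 − 2931 = 799 bp
  4025 − 3730 = 295 bp
  4356 − 4025 = 331 bp
Sorted largest to smallest: 1817, 799, 539, 331, 324, 295, 251 bp.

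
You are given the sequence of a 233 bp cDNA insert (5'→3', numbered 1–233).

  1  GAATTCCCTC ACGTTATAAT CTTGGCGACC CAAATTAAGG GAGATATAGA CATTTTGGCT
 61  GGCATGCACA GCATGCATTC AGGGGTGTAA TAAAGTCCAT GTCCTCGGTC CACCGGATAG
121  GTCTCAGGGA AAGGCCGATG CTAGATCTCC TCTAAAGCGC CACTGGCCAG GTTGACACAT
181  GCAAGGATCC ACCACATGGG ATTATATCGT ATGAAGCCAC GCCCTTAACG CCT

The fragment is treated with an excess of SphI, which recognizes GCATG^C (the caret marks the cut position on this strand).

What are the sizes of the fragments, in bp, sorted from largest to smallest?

SphI sites (GCATGC) start at positions 62, 71.
SphI cuts after base 5 of each site (before the last base), so after positions 66, 75.
Linear molecule, 2 cuts → 3 fragments:
  1–66 → 66 bp
  67–75 → 9 bp
  76–233 → 158 bp
Sorted largest to smallest: 158, 66, 9 bp.

158, 66, 9 bp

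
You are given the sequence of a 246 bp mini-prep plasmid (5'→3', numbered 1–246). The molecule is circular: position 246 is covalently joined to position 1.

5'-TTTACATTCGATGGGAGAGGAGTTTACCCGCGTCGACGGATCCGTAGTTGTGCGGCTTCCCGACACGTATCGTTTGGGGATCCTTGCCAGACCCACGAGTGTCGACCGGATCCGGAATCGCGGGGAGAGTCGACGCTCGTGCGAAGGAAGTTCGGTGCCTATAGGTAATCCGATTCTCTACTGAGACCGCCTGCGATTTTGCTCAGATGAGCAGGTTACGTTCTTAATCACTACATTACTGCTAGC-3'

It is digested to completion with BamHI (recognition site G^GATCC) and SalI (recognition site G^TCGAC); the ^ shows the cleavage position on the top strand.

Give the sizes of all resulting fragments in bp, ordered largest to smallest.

BamHI sites (GGATCC) start at positions 38, 78, 108.
BamHI cuts after the first base of each site, so after positions 38, 78, 108.
SalI sites (GTCGAC) start at positions 32, 101, 129.
SalI cuts after the first base of each site, so after positions 32, 101, 129.
Combined cut positions: 32, 38, 78, 101, 108, 129.
Circular molecule, 6 cuts → 6 fragments:
  33–38 → 6 bp
  39–78 → 40 bp
  79–101 → 23 bp
  102–108 → 7 bp
  109–129 → 21 bp
  130–246 then 1–32 → 117 + 32 = 149 bp
Sorted largest to smallest: 149, 40, 23, 21, 7, 6 bp.

149, 40, 23, 21, 7, 6 bp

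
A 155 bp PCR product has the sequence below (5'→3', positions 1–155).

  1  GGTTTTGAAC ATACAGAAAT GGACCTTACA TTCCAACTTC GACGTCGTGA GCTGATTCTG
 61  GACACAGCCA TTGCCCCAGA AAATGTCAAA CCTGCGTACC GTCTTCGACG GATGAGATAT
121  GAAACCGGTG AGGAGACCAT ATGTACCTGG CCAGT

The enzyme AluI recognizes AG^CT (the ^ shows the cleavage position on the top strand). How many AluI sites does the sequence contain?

1

AGCT occurs starting at position 50.
AluI cuts at 1 site.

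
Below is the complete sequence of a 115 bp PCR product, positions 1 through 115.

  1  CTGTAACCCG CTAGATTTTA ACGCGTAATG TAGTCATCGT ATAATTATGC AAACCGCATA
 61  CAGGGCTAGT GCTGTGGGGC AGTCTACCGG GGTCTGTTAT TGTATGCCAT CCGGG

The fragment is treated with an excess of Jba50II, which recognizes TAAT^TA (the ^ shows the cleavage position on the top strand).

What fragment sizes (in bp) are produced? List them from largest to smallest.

The Jba50II site (TAATTA) starts at position 42.
Jba50II cuts after base 4 of each site, so after position 45.
Linear molecule, 1 cut → 2 fragments:
  1–45 → 45 bp
  46–115 → 70 bp
Sorted largest to smallest: 70, 45 bp.

70, 45 bp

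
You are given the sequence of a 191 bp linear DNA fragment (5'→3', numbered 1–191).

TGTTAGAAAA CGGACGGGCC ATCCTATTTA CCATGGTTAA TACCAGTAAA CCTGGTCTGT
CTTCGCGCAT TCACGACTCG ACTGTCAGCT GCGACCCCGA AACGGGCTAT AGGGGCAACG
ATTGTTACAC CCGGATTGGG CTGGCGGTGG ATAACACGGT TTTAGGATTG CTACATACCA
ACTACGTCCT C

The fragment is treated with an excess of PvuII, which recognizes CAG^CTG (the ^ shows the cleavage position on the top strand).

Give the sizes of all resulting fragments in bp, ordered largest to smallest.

103, 88 bp

The PvuII site (CAGCTG) starts at position 86.
PvuII cuts after base 3 of each site, so after position 88.
Linear molecule, 1 cut → 2 fragments:
  1–88 → 88 bp
  89–191 → 103 bp
Sorted largest to smallest: 103, 88 bp.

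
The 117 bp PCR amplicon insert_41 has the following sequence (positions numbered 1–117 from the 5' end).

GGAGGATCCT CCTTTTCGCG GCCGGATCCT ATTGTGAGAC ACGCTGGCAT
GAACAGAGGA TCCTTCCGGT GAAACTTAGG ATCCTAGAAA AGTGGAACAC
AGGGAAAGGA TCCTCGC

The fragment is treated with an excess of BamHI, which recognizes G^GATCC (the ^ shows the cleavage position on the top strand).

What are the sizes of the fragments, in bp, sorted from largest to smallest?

34, 29, 21, 20, 9, 4 bp

BamHI sites (GGATCC) start at positions 4, 24, 58, 79, 108.
BamHI cuts after the first base of each site, so after positions 4, 24, 58, 79, 108.
Linear molecule, 5 cuts → 6 fragments:
  1–4 → 4 bp
  5–24 → 20 bp
  25–58 → 34 bp
  59–79 → 21 bp
  80–108 → 29 bp
  109–117 → 9 bp
Sorted largest to smallest: 34, 29, 21, 20, 9, 4 bp.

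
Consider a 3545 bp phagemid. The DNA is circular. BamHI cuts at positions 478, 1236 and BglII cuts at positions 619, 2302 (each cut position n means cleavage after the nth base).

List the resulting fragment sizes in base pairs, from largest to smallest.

Combined cut positions (sorted): 478, 619, 1236, 2302.
Circular molecule, 4 cuts → 4 fragments:
  619 − 478 = 141 bp
  1236 − 619 = 617 bp
  2302 − 1236 = 1066 bp
  wrap: 3545 − 2302 + 478 = 1721 bp
Sorted largest to smallest: 1721, 1066, 617, 141 bp.

1721, 1066, 617, 141 bp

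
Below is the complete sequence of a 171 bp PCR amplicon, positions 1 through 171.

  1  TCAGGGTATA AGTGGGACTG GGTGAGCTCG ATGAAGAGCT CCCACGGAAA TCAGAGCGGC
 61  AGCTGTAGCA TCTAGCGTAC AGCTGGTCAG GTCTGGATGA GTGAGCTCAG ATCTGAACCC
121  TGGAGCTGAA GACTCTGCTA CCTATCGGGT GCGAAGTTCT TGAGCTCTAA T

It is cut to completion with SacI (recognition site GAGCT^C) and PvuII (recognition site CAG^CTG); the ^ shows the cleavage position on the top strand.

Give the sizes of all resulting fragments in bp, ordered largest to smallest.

SacI sites (GAGCTC) start at positions 24, 36, 103, 162.
SacI cuts after base 5 of each site (before the last base), so after positions 28, 40, 107, 166.
PvuII sites (CAGCTG) start at positions 60, 80.
PvuII cuts after base 3 of each site, so after positions 62, 82.
Combined cut positions: 28, 40, 62, 82, 107, 166.
Linear molecule, 6 cuts → 7 fragments:
  1–28 → 28 bp
  29–40 → 12 bp
  41–62 → 22 bp
  63–82 → 20 bp
  83–107 → 25 bp
  108–166 → 59 bp
  167–171 → 5 bp
Sorted largest to smallest: 59, 28, 25, 22, 20, 12, 5 bp.

59, 28, 25, 22, 20, 12, 5 bp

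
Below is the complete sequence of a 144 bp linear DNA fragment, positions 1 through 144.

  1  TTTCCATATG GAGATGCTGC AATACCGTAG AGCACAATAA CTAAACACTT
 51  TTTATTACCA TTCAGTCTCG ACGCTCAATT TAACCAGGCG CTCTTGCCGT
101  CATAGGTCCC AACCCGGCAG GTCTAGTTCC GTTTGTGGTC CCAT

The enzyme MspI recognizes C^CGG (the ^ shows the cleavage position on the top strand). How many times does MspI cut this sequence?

CCGG occurs starting at position 114.
MspI cuts at 1 site.

1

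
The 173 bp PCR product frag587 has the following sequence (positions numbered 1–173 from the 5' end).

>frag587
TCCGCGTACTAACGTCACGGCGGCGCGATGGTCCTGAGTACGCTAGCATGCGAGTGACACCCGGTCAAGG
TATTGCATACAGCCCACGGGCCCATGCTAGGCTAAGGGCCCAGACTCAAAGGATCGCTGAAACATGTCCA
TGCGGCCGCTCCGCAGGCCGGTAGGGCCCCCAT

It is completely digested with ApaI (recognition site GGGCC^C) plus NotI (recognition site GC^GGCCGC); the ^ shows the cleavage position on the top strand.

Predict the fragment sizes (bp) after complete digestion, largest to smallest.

92, 33, 25, 18, 5 bp

ApaI sites (GGGCCC) start at positions 88, 106, 164.
ApaI cuts after base 5 of each site (before the last base), so after positions 92, 110, 168.
The NotI site (GCGGCCGC) starts at position 142.
NotI cuts after base 2 of each site, so after position 143.
Combined cut positions: 92, 110, 143, 168.
Linear molecule, 4 cuts → 5 fragments:
  1–92 → 92 bp
  93–110 → 18 bp
  111–143 → 33 bp
  144–168 → 25 bp
  169–173 → 5 bp
Sorted largest to smallest: 92, 33, 25, 18, 5 bp.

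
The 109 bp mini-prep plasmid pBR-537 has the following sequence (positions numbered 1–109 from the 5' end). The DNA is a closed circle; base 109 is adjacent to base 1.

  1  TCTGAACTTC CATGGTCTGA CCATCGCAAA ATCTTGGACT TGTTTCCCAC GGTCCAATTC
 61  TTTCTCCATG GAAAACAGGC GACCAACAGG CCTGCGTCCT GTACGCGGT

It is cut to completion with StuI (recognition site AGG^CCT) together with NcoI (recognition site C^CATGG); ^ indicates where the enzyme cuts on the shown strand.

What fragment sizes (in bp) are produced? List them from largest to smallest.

56, 29, 24 bp

The StuI site (AGGCCT) starts at position 88.
StuI cuts after base 3 of each site, so after position 90.
NcoI sites (CCATGG) start at positions 10, 66.
NcoI cuts after the first base of each site, so after positions 10, 66.
Combined cut positions: 10, 66, 90.
Circular molecule, 3 cuts → 3 fragments:
  11–66 → 56 bp
  67–90 → 24 bp
  91–109 then 1–10 → 19 + 10 = 29 bp
Sorted largest to smallest: 56, 29, 24 bp.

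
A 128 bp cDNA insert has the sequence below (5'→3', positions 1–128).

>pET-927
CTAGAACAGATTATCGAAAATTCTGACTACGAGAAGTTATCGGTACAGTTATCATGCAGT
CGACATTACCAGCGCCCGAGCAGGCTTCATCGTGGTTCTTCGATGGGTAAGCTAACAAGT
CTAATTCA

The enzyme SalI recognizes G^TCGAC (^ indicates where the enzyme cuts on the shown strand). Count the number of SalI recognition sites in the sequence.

1

GTCGAC occurs starting at position 59.
SalI cuts at 1 site.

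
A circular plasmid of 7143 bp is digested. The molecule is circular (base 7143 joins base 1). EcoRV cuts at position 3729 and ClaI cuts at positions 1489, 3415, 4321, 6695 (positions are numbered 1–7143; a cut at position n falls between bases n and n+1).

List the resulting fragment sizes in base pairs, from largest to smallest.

Combined cut positions (sorted): 1489, 3415, 3729, 4321, 6695.
Circular molecule, 5 cuts → 5 fragments:
  3415 − 1489 = 1926 bp
  3729 − 3415 = 314 bp
  4321 − 3729 = 592 bp
  6695 − 4321 = 2374 bp
  wrap: 7143 − 6695 + 1489 = 1937 bp
Sorted largest to smallest: 2374, 1937, 1926, 592, 314 bp.

2374, 1937, 1926, 592, 314 bp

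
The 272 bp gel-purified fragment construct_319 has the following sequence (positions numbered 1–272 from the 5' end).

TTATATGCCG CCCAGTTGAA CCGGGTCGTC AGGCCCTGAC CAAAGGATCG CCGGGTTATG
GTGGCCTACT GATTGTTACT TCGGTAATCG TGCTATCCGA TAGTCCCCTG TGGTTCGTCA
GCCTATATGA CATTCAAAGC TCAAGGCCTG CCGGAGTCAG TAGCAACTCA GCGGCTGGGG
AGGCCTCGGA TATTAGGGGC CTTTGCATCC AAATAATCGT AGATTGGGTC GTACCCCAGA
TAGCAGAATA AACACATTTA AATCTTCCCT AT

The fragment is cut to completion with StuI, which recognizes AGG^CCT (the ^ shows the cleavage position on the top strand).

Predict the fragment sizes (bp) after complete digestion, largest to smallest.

146, 89, 37 bp

StuI sites (AGGCCT) start at positions 144, 181.
StuI cuts after base 3 of each site, so after positions 146, 183.
Linear molecule, 2 cuts → 3 fragments:
  1–146 → 146 bp
  147–183 → 37 bp
  184–272 → 89 bp
Sorted largest to smallest: 146, 89, 37 bp.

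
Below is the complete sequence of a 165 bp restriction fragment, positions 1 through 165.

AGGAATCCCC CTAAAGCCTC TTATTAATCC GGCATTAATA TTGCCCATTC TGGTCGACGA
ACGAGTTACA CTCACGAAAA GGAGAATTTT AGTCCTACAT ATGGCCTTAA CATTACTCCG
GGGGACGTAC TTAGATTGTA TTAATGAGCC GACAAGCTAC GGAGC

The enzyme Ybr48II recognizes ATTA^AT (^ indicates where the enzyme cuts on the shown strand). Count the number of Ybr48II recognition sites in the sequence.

3

ATTAAT occurs starting at positions 23, 34, 140.
Ybr48II cuts at 3 sites.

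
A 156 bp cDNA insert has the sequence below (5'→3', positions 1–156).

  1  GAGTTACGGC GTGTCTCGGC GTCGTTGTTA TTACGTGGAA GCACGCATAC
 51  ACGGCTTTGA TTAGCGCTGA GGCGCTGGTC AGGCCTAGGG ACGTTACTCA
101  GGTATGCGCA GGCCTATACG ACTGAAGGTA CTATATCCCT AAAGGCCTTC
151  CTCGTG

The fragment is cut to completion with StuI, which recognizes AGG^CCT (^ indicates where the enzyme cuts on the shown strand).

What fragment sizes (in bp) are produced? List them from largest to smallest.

StuI sites (AGGCCT) start at positions 81, 110, 143.
StuI cuts after base 3 of each site, so after positions 83, 112, 145.
Linear molecule, 3 cuts → 4 fragments:
  1–83 → 83 bp
  84–112 → 29 bp
  113–145 → 33 bp
  146–156 → 11 bp
Sorted largest to smallest: 83, 33, 29, 11 bp.

83, 33, 29, 11 bp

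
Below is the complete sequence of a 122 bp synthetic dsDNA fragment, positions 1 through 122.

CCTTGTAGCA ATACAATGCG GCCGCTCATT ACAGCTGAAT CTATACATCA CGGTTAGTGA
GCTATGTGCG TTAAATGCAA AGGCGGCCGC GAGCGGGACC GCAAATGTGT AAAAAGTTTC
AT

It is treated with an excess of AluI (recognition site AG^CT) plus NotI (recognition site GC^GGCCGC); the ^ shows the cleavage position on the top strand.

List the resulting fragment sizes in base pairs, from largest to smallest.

AluI sites (AGCT) start at positions 33, 60.
AluI cuts after base 2 of each site, so after positions 34, 61.
NotI sites (GCGGCCGC) start at positions 18, 83.
NotI cuts after base 2 of each site, so after positions 19, 84.
Combined cut positions: 19, 34, 61, 84.
Linear molecule, 4 cuts → 5 fragments:
  1–19 → 19 bp
  20–34 → 15 bp
  35–61 → 27 bp
  62–84 → 23 bp
  85–122 → 38 bp
Sorted largest to smallest: 38, 27, 23, 19, 15 bp.

38, 27, 23, 19, 15 bp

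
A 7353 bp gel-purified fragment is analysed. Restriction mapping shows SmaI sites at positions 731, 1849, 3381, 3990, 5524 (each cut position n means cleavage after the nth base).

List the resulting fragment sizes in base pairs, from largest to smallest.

1829, 1534, 1532, 1118, 731, 609 bp

Linear molecule, 5 cuts → 6 fragments:
  731 − 0 = 731 bp
  1849 − 731 = 1118 bp
  3381 − 1849 = 1532 bp
  3990 − 3381 = 609 bp
  5524 − 3990 = 1534 bp
  7353 − 5524 = 1829 bp
Sorted largest to smallest: 1829, 1534, 1532, 1118, 731, 609 bp.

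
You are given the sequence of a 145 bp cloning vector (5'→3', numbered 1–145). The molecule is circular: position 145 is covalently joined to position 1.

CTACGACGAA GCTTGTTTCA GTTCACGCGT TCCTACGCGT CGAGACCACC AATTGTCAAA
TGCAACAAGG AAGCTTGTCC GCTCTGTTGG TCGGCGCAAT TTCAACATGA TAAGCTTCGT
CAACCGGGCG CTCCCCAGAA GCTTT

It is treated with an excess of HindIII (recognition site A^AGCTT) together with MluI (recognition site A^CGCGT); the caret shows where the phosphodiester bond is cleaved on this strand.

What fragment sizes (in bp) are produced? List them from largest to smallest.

HindIII sites (AAGCTT) start at positions 9, 71, 112, 139.
HindIII cuts after the first base of each site, so after positions 9, 71, 112, 139.
MluI sites (ACGCGT) start at positions 25, 35.
MluI cuts after the first base of each site, so after positions 25, 35.
Combined cut positions: 9, 25, 35, 71, 112, 139.
Circular molecule, 6 cuts → 6 fragments:
  10–25 → 16 bp
  26–35 → 10 bp
  36–71 → 36 bp
  72–112 → 41 bp
  113–139 → 27 bp
  140–145 then 1–9 → 6 + 9 = 15 bp
Sorted largest to smallest: 41, 36, 27, 16, 15, 10 bp.

41, 36, 27, 16, 15, 10 bp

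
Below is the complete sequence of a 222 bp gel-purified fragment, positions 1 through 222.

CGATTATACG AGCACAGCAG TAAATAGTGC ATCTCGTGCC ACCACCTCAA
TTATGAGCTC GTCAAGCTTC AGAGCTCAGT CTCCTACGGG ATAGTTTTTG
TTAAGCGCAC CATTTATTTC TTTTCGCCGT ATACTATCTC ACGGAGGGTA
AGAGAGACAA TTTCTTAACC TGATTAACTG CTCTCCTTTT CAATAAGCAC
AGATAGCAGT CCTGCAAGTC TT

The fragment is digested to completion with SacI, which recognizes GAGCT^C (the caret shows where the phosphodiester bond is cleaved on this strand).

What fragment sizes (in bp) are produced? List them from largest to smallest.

SacI sites (GAGCTC) start at positions 55, 72.
SacI cuts after base 5 of each site (before the last base), so after positions 59, 76.
Linear molecule, 2 cuts → 3 fragments:
  1–59 → 59 bp
  60–76 → 17 bp
  77–222 → 146 bp
Sorted largest to smallest: 146, 59, 17 bp.

146, 59, 17 bp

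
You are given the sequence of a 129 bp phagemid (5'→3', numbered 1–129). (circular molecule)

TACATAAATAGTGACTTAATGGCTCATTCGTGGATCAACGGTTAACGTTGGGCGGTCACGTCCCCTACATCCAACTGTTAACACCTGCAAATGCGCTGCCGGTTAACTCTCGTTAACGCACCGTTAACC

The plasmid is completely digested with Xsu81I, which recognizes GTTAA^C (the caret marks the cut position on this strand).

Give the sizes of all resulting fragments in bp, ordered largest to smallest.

Xsu81I sites (GTTAAC) start at positions 41, 77, 102, 112, 123.
Xsu81I cuts after base 5 of each site (before the last base), so after positions 45, 81, 106, 116, 127.
Circular molecule, 5 cuts → 5 fragments:
  46–81 → 36 bp
  82–106 → 25 bp
  107–116 → 10 bp
  117–127 → 11 bp
  128–129 then 1–45 → 2 + 45 = 47 bp
Sorted largest to smallest: 47, 36, 25, 11, 10 bp.

47, 36, 25, 11, 10 bp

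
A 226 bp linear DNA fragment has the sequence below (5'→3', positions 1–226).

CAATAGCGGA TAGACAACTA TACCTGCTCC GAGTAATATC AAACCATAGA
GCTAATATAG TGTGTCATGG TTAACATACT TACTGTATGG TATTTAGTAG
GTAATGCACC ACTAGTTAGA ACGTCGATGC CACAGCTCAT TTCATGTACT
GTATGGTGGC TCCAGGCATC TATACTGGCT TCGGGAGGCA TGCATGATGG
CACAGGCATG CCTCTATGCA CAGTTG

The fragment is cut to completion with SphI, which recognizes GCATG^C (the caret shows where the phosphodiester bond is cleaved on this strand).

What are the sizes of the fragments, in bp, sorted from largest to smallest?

SphI sites (GCATGC) start at positions 188, 206.
SphI cuts after base 5 of each site (before the last base), so after positions 192, 210.
Linear molecule, 2 cuts → 3 fragments:
  1–192 → 192 bp
  193–210 → 18 bp
  211–226 → 16 bp
Sorted largest to smallest: 192, 18, 16 bp.

192, 18, 16 bp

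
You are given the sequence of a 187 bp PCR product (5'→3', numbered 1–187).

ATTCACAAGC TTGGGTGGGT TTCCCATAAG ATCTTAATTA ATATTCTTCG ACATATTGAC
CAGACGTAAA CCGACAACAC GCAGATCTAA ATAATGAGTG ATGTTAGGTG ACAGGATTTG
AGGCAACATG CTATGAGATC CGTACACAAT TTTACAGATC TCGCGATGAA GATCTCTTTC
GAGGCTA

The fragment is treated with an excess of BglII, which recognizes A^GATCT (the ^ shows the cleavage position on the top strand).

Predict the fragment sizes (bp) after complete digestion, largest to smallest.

73, 54, 29, 17, 14 bp

BglII sites (AGATCT) start at positions 29, 83, 156, 170.
BglII cuts after the first base of each site, so after positions 29, 83, 156, 170.
Linear molecule, 4 cuts → 5 fragments:
  1–29 → 29 bp
  30–83 → 54 bp
  84–156 → 73 bp
  157–170 → 14 bp
  171–187 → 17 bp
Sorted largest to smallest: 73, 54, 29, 17, 14 bp.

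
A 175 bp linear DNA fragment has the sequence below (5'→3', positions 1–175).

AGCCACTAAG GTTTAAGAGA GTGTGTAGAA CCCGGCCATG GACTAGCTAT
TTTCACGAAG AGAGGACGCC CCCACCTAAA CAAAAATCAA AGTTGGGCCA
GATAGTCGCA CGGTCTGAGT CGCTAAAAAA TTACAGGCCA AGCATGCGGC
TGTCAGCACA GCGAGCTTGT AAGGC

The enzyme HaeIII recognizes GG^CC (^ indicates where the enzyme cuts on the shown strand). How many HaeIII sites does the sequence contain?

3

GGCC occurs starting at positions 34, 96, 136.
HaeIII cuts at 3 sites.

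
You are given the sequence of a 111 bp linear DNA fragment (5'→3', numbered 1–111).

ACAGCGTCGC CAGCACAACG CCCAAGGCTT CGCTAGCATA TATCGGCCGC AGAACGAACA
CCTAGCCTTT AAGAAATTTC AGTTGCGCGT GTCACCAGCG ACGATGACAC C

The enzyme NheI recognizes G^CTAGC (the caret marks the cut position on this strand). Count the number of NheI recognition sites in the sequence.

1

GCTAGC occurs starting at position 32.
NheI cuts at 1 site.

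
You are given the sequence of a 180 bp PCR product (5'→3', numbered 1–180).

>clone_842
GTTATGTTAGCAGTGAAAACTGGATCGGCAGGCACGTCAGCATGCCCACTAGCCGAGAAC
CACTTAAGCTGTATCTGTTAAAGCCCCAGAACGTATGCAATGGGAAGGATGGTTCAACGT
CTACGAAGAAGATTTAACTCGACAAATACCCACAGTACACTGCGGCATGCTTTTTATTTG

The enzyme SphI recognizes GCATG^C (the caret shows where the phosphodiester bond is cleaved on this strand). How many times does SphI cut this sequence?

2

GCATGC occurs starting at positions 40, 165.
SphI cuts at 2 sites.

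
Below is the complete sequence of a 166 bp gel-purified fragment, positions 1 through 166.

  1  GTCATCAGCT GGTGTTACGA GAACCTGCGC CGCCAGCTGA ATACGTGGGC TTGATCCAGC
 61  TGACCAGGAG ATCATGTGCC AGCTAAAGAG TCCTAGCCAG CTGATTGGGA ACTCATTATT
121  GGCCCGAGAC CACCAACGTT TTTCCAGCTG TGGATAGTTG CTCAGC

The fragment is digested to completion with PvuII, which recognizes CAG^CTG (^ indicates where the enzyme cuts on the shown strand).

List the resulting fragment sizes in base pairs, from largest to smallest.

PvuII sites (CAGCTG) start at positions 6, 34, 57, 98, 145.
PvuII cuts after base 3 of each site, so after positions 8, 36, 59, 100, 147.
Linear molecule, 5 cuts → 6 fragments:
  1–8 → 8 bp
  9–36 → 28 bp
  37–59 → 23 bp
  60–100 → 41 bp
  101–147 → 47 bp
  148–166 → 19 bp
Sorted largest to smallest: 47, 41, 28, 23, 19, 8 bp.

47, 41, 28, 23, 19, 8 bp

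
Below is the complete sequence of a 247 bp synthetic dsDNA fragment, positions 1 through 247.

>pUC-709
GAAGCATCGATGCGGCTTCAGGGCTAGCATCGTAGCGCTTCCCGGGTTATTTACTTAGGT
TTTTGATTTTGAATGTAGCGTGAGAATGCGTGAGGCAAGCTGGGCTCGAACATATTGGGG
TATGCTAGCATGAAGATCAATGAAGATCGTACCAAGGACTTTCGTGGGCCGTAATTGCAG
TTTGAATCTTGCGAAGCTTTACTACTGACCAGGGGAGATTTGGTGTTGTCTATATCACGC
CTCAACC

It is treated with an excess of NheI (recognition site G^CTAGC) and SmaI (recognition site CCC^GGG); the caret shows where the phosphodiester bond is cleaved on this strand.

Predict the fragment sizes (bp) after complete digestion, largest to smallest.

NheI sites (GCTAGC) start at positions 23, 124.
NheI cuts after the first base of each site, so after positions 23, 124.
The SmaI site (CCCGGG) starts at position 41.
SmaI cuts after base 3 of each site, so after position 43.
Combined cut positions: 23, 43, 124.
Linear molecule, 3 cuts → 4 fragments:
  1–23 → 23 bp
  24–43 → 20 bp
  44–124 → 81 bp
  125–247 → 123 bp
Sorted largest to smallest: 123, 81, 23, 20 bp.

123, 81, 23, 20 bp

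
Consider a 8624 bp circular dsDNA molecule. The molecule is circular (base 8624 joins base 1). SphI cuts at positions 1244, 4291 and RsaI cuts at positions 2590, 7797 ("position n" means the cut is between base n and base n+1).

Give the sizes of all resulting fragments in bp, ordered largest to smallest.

3506, 2071, 1701, 1346 bp

Combined cut positions (sorted): 1244, 2590, 4291, 7797.
Circular molecule, 4 cuts → 4 fragments:
  2590 − 1244 = 1346 bp
  4291 − 2590 = 1701 bp
  7797 − 4291 = 3506 bp
  wrap: 8624 − 7797 + 1244 = 2071 bp
Sorted largest to smallest: 3506, 2071, 1701, 1346 bp.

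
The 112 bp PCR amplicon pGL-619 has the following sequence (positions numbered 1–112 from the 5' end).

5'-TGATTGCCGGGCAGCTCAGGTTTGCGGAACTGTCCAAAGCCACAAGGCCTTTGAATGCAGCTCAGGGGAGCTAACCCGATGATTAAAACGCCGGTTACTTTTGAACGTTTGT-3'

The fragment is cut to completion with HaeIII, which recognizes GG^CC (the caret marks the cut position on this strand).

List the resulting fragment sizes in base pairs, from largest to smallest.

The HaeIII site (GGCC) starts at position 46.
HaeIII cuts after base 2 of each site, so after position 47.
Linear molecule, 1 cut → 2 fragments:
  1–47 → 47 bp
  48–112 → 65 bp
Sorted largest to smallest: 65, 47 bp.

65, 47 bp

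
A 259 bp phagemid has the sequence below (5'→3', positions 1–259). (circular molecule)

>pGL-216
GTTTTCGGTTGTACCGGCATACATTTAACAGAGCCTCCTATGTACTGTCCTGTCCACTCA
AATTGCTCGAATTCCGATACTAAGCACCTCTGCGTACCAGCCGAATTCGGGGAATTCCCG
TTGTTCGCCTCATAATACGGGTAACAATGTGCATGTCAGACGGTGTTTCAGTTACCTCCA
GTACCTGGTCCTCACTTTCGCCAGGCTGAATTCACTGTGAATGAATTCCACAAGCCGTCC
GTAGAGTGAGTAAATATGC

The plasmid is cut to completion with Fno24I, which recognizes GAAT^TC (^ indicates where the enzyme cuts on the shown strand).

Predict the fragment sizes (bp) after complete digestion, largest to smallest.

105, 96, 34, 15, 9 bp

Fno24I sites (GAATTC) start at positions 69, 103, 112, 208, 223.
Fno24I cuts after base 4 of each site, so after positions 72, 106, 115, 211, 226.
Circular molecule, 5 cuts → 5 fragments:
  73–106 → 34 bp
  107–115 → 9 bp
  116–211 → 96 bp
  212–226 → 15 bp
  227–259 then 1–72 → 33 + 72 = 105 bp
Sorted largest to smallest: 105, 96, 34, 15, 9 bp.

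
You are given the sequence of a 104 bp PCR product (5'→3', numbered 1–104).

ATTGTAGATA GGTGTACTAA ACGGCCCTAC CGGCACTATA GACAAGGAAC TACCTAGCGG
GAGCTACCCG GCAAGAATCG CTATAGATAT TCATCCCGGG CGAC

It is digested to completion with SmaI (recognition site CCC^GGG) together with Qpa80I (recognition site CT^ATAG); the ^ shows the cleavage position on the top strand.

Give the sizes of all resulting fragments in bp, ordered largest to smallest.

The SmaI site (CCCGGG) starts at position 95.
SmaI cuts after base 3 of each site, so after position 97.
Qpa80I sites (CTATAG) start at positions 36, 81.
Qpa80I cuts after base 2 of each site, so after positions 37, 82.
Combined cut positions: 37, 82, 97.
Linear molecule, 3 cuts → 4 fragments:
  1–37 → 37 bp
  38–82 → 45 bp
  83–97 → 15 bp
  98–104 → 7 bp
Sorted largest to smallest: 45, 37, 15, 7 bp.

45, 37, 15, 7 bp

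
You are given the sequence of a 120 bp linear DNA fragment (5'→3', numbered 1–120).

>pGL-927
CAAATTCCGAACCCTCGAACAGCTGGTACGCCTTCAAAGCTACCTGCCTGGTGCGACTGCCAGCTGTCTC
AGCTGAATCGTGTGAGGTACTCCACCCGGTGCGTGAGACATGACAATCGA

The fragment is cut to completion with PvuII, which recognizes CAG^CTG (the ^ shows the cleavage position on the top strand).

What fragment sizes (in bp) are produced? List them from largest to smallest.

48, 41, 22, 9 bp

PvuII sites (CAGCTG) start at positions 20, 61, 70.
PvuII cuts after base 3 of each site, so after positions 22, 63, 72.
Linear molecule, 3 cuts → 4 fragments:
  1–22 → 22 bp
  23–63 → 41 bp
  64–72 → 9 bp
  73–120 → 48 bp
Sorted largest to smallest: 48, 41, 22, 9 bp.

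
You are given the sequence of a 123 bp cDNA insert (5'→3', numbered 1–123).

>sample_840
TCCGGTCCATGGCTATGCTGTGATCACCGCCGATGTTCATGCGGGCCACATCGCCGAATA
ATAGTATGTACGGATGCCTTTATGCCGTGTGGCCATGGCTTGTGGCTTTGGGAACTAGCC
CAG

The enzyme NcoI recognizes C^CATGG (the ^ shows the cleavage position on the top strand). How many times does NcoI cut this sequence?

CCATGG occurs starting at positions 7, 93.
NcoI cuts at 2 sites.

2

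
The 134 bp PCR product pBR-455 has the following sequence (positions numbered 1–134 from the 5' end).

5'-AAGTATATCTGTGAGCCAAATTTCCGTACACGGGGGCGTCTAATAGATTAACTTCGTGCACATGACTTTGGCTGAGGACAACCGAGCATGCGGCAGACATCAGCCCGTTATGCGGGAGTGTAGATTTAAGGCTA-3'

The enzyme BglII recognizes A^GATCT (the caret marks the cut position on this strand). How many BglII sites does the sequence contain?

No occurrence of AGATCT is present in the sequence.
BglII does not cut: 0 sites.

0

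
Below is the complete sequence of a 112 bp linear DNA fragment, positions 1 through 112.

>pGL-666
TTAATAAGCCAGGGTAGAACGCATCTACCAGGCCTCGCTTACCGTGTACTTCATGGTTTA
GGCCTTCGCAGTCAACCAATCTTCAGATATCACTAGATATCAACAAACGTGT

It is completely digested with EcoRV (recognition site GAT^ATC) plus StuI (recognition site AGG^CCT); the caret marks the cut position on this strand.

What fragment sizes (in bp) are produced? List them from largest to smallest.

32, 30, 26, 14, 10 bp

EcoRV sites (GATATC) start at positions 86, 96.
EcoRV cuts after base 3 of each site, so after positions 88, 98.
StuI sites (AGGCCT) start at positions 30, 60.
StuI cuts after base 3 of each site, so after positions 32, 62.
Combined cut positions: 32, 62, 88, 98.
Linear molecule, 4 cuts → 5 fragments:
  1–32 → 32 bp
  33–62 → 30 bp
  63–88 → 26 bp
  89–98 → 10 bp
  99–112 → 14 bp
Sorted largest to smallest: 32, 30, 26, 14, 10 bp.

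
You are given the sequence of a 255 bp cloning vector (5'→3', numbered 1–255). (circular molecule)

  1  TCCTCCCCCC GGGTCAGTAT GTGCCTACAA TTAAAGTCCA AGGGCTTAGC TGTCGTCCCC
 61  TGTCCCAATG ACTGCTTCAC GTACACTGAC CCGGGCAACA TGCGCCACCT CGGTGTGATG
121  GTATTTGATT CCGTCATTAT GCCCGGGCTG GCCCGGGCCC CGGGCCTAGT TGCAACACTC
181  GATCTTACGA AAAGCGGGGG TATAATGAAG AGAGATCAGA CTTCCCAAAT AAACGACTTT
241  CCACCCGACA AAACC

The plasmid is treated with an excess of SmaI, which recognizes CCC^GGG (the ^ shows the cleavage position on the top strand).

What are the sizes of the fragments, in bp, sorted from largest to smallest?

SmaI sites (CCCGGG) start at positions 8, 90, 142, 152, 159.
SmaI cuts after base 3 of each site, so after positions 10, 92, 144, 154, 161.
Circular molecule, 5 cuts → 5 fragments:
  11–92 → 82 bp
  93–144 → 52 bp
  145–154 → 10 bp
  155–161 → 7 bp
  162–255 then 1–10 → 94 + 10 = 104 bp
Sorted largest to smallest: 104, 82, 52, 10, 7 bp.

104, 82, 52, 10, 7 bp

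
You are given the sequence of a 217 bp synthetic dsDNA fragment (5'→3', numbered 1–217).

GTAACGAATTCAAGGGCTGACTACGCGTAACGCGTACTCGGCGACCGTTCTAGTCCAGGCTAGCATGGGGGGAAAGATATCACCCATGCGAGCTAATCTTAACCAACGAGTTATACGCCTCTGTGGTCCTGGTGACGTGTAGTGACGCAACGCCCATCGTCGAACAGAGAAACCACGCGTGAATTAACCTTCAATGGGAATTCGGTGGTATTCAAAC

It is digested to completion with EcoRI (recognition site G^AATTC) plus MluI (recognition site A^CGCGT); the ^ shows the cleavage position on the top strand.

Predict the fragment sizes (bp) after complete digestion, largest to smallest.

145, 23, 19, 17, 7, 6 bp

EcoRI sites (GAATTC) start at positions 6, 198.
EcoRI cuts after the first base of each site, so after positions 6, 198.
MluI sites (ACGCGT) start at positions 23, 30, 175.
MluI cuts after the first base of each site, so after positions 23, 30, 175.
Combined cut positions: 6, 23, 30, 175, 198.
Linear molecule, 5 cuts → 6 fragments:
  1–6 → 6 bp
  7–23 → 17 bp
  24–30 → 7 bp
  31–175 → 145 bp
  176–198 → 23 bp
  199–217 → 19 bp
Sorted largest to smallest: 145, 23, 19, 17, 7, 6 bp.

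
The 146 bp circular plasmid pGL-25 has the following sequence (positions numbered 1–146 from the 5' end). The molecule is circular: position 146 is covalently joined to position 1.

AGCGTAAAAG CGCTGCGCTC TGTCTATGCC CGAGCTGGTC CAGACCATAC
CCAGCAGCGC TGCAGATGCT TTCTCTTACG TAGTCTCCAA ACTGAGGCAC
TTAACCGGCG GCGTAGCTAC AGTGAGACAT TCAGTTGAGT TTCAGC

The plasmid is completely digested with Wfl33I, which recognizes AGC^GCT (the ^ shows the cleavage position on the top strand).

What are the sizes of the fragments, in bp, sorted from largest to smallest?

Wfl33I sites (AGCGCT) start at positions 9, 56.
Wfl33I cuts after base 3 of each site, so after positions 11, 58.
Circular molecule, 2 cuts → 2 fragments:
  12–58 → 47 bp
  59–146 then 1–11 → 88 + 11 = 99 bp
Sorted largest to smallest: 99, 47 bp.

99, 47 bp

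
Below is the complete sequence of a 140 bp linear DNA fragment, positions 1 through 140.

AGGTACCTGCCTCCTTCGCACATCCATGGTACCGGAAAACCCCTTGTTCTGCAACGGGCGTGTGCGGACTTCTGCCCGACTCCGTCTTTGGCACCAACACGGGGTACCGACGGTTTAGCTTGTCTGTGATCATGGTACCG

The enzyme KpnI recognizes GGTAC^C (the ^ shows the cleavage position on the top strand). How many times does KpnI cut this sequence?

4

GGTACC occurs starting at positions 2, 28, 103, 134.
KpnI cuts at 4 sites.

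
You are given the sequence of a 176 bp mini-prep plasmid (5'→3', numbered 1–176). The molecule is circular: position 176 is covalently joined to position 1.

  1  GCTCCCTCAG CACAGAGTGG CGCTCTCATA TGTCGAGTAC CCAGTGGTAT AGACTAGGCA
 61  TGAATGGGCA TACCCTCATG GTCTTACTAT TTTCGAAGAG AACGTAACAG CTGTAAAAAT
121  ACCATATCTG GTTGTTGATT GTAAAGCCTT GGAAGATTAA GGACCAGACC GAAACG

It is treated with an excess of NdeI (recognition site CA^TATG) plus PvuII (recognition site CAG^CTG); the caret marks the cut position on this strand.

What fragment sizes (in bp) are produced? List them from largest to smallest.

The NdeI site (CATATG) starts at position 27.
NdeI cuts after base 2 of each site, so after position 28.
The PvuII site (CAGCTG) starts at position 108.
PvuII cuts after base 3 of each site, so after position 110.
Combined cut positions: 28, 110.
Circular molecule, 2 cuts → 2 fragments:
  29–110 → 82 bp
  111–176 then 1–28 → 66 + 28 = 94 bp
Sorted largest to smallest: 94, 82 bp.

94, 82 bp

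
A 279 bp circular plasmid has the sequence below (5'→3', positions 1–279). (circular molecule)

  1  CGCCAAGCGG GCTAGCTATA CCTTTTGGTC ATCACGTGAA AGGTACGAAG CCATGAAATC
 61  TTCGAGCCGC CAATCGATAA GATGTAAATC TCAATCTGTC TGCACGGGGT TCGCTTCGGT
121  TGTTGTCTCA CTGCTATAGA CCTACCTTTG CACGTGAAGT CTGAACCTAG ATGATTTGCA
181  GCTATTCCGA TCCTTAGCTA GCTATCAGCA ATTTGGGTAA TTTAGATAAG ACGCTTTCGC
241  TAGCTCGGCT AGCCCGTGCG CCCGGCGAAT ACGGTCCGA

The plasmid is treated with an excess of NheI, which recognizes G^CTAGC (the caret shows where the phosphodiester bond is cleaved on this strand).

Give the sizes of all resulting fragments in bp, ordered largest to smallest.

NheI sites (GCTAGC) start at positions 11, 197, 239, 248.
NheI cuts after the first base of each site, so after positions 11, 197, 239, 248.
Circular molecule, 4 cuts → 4 fragments:
  12–197 → 186 bp
  198–239 → 42 bp
  240–248 → 9 bp
  249–279 then 1–11 → 31 + 11 = 42 bp
Sorted largest to smallest: 186, 42, 42, 9 bp.

186, 42, 42, 9 bp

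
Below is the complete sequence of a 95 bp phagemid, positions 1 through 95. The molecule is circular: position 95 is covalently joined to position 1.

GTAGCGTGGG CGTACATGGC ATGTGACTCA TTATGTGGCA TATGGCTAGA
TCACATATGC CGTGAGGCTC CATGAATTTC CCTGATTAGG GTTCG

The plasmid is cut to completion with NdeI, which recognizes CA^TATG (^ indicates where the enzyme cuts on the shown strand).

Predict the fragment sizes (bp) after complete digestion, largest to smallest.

80, 15 bp

NdeI sites (CATATG) start at positions 39, 54.
NdeI cuts after base 2 of each site, so after positions 40, 55.
Circular molecule, 2 cuts → 2 fragments:
  41–55 → 15 bp
  56–95 then 1–40 → 40 + 40 = 80 bp
Sorted largest to smallest: 80, 15 bp.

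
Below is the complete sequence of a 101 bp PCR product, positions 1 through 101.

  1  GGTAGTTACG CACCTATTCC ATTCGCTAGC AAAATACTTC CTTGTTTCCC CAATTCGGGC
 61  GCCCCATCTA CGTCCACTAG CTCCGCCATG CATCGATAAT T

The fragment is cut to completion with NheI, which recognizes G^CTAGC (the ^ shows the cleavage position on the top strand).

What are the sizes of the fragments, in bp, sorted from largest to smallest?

76, 25 bp

The NheI site (GCTAGC) starts at position 25.
NheI cuts after the first base of each site, so after position 25.
Linear molecule, 1 cut → 2 fragments:
  1–25 → 25 bp
  26–101 → 76 bp
Sorted largest to smallest: 76, 25 bp.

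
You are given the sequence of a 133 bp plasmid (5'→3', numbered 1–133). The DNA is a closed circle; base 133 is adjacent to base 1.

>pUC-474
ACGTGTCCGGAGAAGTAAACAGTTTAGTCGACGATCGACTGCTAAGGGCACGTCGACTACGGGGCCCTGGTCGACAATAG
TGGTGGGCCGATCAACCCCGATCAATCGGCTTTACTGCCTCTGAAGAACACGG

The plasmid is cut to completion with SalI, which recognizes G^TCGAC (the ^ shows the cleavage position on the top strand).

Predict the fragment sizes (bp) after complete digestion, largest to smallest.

90, 25, 18 bp

SalI sites (GTCGAC) start at positions 27, 52, 70.
SalI cuts after the first base of each site, so after positions 27, 52, 70.
Circular molecule, 3 cuts → 3 fragments:
  28–52 → 25 bp
  53–70 → 18 bp
  71–133 then 1–27 → 63 + 27 = 90 bp
Sorted largest to smallest: 90, 25, 18 bp.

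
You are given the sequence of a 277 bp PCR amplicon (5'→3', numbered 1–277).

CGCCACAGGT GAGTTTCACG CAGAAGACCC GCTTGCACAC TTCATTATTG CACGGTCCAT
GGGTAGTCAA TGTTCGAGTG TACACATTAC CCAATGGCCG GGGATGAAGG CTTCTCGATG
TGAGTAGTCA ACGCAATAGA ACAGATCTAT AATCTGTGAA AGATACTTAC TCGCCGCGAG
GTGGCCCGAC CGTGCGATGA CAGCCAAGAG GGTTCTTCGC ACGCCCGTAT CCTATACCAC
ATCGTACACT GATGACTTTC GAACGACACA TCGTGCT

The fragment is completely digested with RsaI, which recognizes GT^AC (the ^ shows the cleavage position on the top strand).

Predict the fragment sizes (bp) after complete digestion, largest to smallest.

164, 81, 32 bp

RsaI sites (GTAC) start at positions 80, 244.
RsaI cuts after base 2 of each site, so after positions 81, 245.
Linear molecule, 2 cuts → 3 fragments:
  1–81 → 81 bp
  82–245 → 164 bp
  246–277 → 32 bp
Sorted largest to smallest: 164, 81, 32 bp.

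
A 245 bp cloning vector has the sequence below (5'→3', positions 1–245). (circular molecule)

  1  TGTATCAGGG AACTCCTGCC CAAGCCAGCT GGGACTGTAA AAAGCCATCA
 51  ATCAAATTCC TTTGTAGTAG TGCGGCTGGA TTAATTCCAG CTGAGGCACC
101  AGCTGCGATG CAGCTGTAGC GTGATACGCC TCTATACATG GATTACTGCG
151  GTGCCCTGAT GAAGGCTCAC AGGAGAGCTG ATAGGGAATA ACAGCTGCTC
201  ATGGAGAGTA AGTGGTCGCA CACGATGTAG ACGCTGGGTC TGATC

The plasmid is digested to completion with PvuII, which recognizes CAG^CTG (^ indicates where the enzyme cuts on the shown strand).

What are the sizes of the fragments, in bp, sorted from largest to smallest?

81, 79, 62, 12, 11 bp

PvuII sites (CAGCTG) start at positions 26, 88, 100, 111, 192.
PvuII cuts after base 3 of each site, so after positions 28, 90, 102, 113, 194.
Circular molecule, 5 cuts → 5 fragments:
  29–90 → 62 bp
  91–102 → 12 bp
  103–113 → 11 bp
  114–194 → 81 bp
  195–245 then 1–28 → 51 + 28 = 79 bp
Sorted largest to smallest: 81, 79, 62, 12, 11 bp.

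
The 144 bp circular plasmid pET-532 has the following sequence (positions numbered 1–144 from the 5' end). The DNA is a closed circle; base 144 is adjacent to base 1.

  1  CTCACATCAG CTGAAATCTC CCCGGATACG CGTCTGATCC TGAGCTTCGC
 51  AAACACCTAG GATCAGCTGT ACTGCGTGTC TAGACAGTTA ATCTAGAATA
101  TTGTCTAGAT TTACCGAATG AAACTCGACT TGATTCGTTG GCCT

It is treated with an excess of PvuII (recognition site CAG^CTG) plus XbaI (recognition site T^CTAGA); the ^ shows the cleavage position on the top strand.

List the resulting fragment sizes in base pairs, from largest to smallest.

PvuII sites (CAGCTG) start at positions 8, 64.
PvuII cuts after base 3 of each site, so after positions 10, 66.
XbaI sites (TCTAGA) start at positions 79, 92, 104.
XbaI cuts after the first base of each site, so after positions 79, 92, 104.
Combined cut positions: 10, 66, 79, 92, 104.
Circular molecule, 5 cuts → 5 fragments:
  11–66 → 56 bp
  67–79 → 13 bp
  80–92 → 13 bp
  93–104 → 12 bp
  105–144 then 1–10 → 40 + 10 = 50 bp
Sorted largest to smallest: 56, 50, 13, 13, 12 bp.

56, 50, 13, 13, 12 bp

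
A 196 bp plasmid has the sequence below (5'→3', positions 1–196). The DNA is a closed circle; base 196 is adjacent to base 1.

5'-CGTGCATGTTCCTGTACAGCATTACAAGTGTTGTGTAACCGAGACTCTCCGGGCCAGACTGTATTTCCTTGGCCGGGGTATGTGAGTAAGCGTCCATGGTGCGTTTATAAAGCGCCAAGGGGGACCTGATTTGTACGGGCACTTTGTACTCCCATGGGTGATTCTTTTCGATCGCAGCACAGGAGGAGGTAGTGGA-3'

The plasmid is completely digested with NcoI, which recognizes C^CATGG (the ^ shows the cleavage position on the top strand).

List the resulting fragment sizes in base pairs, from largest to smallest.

NcoI sites (CCATGG) start at positions 94, 152.
NcoI cuts after the first base of each site, so after positions 94, 152.
Circular molecule, 2 cuts → 2 fragments:
  95–152 → 58 bp
  153–196 then 1–94 → 44 + 94 = 138 bp
Sorted largest to smallest: 138, 58 bp.

138, 58 bp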